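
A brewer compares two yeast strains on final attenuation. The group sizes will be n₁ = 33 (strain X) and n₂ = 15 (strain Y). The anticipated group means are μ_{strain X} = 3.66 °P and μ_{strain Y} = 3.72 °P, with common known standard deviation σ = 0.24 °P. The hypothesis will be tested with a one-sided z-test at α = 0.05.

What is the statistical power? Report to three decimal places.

Power ≈ 0.200

Standardized effect: d = |μ_{strain X} − μ_{strain Y}| / σ = |3.66 − 3.72| / 0.24 = 0.2500
Noncentrality parameter: δ = d / √(1/n₁ + 1/n₂) = 0.2500 / √(1/33 + 1/15) = 0.8028
Critical value for a one-sided test at α = 0.05: z_α = 1.645.
Power = Φ(δ − 1.645) = Φ(-0.842) = 0.1999.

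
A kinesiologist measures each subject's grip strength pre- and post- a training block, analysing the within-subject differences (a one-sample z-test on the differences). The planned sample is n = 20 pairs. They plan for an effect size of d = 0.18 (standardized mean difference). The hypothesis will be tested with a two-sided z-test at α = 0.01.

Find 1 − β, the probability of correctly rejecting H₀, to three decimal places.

Noncentrality parameter: δ = d·√n = 0.18 × √20 = 0.8050
Two-sided α = 0.01 → critical value z_{0.005} = 2.576.
Power = Φ(δ − 2.576) + Φ(−δ − 2.576) = Φ(-1.771) + Φ(-3.381) = 0.0383 + 0.0004 = 0.0387.

Power ≈ 0.039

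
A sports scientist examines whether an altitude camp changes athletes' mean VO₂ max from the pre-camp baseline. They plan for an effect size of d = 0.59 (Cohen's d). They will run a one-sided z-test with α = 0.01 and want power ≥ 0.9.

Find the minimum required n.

n = 38

For power 0.9 need Φ(δ − z_{0.01}) = 0.9, so δ = z_{0.01} + z_{0.10} = 2.326 + 1.282 = 3.608.
δ = d·√n ⇒ n = (δ/d)² = (3.608 / 0.59)² = 37.39.
Round up to the next whole unit.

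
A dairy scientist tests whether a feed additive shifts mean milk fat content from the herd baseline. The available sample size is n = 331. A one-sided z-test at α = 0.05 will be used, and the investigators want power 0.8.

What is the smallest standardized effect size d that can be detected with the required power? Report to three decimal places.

d ≈ 0.137

Need Φ(δ − 1.645) = 0.8, so δ = 1.645 + 0.842 = 2.486.
δ = d·√n ⇒ d = δ/√n = 2.486/√331 = 0.1367.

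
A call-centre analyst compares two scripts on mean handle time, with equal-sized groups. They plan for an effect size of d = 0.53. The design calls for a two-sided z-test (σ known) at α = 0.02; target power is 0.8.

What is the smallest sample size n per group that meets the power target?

n = 72 per group

Set Φ(δ − 2.326) = 0.8; then δ − 2.326 = Φ⁻¹(0.8) = 0.842, giving δ = 3.168.
(The Φ(−δ − z_{α/2}) term is vanishingly small for δ > 0 and is dropped in the standard sample-size formula.)
δ = d·√(n/2) ⇒ n = 2(δ/d)² = 2 × (3.168 / 0.53)² = 71.46.
Round up to the next whole unit.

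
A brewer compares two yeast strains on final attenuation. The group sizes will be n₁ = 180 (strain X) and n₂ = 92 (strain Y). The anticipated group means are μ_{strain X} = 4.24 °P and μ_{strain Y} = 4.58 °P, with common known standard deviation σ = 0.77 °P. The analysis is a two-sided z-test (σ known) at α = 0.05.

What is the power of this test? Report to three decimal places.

Standardized effect: d = |μ_{strain X} − μ_{strain Y}| / σ = |4.24 − 4.58| / 0.77 = 0.4416
Noncentrality parameter: δ = d / √(1/n₁ + 1/n₂) = 0.4416 / √(1/180 + 1/92) = 3.4454
Critical value for a two-sided test at α = 0.05: z_{α/2} = 1.960.
Power = Φ(δ − 1.960) + Φ(−δ − 1.960) = Φ(1.485) + Φ(-5.405) = 0.9313 + 0.0000 = 0.9313.

Power ≈ 0.931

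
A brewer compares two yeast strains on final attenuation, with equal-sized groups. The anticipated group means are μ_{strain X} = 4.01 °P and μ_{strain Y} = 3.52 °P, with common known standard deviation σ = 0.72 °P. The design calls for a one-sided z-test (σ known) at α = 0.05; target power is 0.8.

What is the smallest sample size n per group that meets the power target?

Standardized effect: d = |μ_{strain X} − μ_{strain Y}| / σ = |4.01 − 3.52| / 0.72 = 0.6806
Set Φ(δ − 1.645) = 0.8; then δ − 1.645 = Φ⁻¹(0.8) = 0.842, giving δ = 2.486.
δ = d·√(n/2) ⇒ n = 2(δ/d)² = 2 × (2.486 / 0.6806)² = 26.70.
Rounding up, n = 27 per group.

n = 27 per group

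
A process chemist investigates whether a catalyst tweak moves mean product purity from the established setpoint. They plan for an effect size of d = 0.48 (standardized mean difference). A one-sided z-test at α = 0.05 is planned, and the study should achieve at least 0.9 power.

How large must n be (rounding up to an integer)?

For power 0.9 need Φ(δ − z_{0.05}) = 0.9, so δ = z_{0.05} + z_{0.10} = 1.645 + 1.282 = 2.926.
δ = d·√n ⇒ n = (δ/d)² = (2.926 / 0.48)² = 37.17.
Rounding up, n = 38.

n = 38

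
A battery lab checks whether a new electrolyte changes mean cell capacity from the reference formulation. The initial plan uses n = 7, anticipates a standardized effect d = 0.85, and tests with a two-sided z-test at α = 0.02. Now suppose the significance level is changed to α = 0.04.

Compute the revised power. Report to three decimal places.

δ = d·√n = 0.85 × √7 = 2.2489 (unchanged). New critical value: z_{0.02} = 2.054.
Revised power = Φ(δ − 2.054) + Φ(−δ − 2.054) = Φ(0.195) + Φ(-4.303) = 0.5774 + 0.0000 = 0.5774.

Power ≈ 0.577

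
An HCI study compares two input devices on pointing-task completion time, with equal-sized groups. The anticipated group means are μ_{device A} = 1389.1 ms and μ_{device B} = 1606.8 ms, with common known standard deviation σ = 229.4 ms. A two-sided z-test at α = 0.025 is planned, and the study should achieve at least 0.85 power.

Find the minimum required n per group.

n = 24 per group

Standardized effect: d = |μ_{device A} − μ_{device B}| / σ = |1389.1 − 1606.8| / 229.4 = 0.9490
For power 0.85 need Φ(δ − z_{0.0125}) = 0.85, so δ = z_{0.0125} + z_{0.15} = 2.241 + 1.036 = 3.278.
(Ignoring the negligible lower-tail rejection probability gives the usual closed-form inversion.)
δ = d·√(n/2) ⇒ n = 2(δ/d)² = 2 × (3.278 / 0.9490)² = 23.86.
Round up to the next whole unit.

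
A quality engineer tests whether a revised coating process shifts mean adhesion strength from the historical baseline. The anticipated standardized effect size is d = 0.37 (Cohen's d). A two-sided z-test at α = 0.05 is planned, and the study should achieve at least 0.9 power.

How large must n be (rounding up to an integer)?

n = 77

For power 0.9 need Φ(δ − z_{0.025}) = 0.9, so δ = z_{0.025} + z_{0.10} = 1.960 + 1.282 = 3.242.
(Ignoring the negligible lower-tail rejection probability gives the usual closed-form inversion.)
δ = d·√n ⇒ n = (δ/d)² = (3.242 / 0.37)² = 76.75.
Rounding up, n = 77.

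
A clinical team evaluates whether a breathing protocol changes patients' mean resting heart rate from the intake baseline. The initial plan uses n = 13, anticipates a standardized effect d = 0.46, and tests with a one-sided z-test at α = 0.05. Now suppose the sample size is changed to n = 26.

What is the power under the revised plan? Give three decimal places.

Power ≈ 0.758

With n = 26: δ = d·√n = 0.46 × √26 = 2.3455. Critical value z_{0.05} = 1.645.
Revised power = Φ(δ − 1.645) = Φ(0.701) = 0.7583.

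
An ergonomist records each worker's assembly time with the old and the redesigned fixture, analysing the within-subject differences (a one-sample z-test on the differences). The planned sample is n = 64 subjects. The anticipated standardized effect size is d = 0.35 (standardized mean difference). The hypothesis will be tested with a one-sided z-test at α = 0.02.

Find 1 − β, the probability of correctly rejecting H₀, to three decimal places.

Noncentrality parameter: δ = d·√n = 0.35 × √64 = 2.8000
One-sided α = 0.02 → critical value z_{0.02} = 2.054.
Power = Φ(δ − 2.054) = Φ(0.746) = 0.7722.

Power ≈ 0.772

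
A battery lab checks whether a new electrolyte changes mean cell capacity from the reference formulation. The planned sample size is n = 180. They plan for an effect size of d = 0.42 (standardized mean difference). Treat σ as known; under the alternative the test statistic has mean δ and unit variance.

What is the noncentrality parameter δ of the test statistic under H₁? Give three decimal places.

The noncentrality parameter scales effect size by the design's sample-size factor: δ = d·√n = 0.42 × √180 = 5.6349

δ ≈ 5.635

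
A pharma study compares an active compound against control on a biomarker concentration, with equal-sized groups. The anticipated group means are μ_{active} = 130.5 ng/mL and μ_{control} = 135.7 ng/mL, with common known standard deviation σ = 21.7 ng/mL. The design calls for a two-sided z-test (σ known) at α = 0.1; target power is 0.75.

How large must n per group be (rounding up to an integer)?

Standardized effect: d = |μ_{active} − μ_{control}| / σ = |130.5 − 135.7| / 21.7 = 0.2396
For power 0.75 need Φ(δ − z_{0.05}) = 0.75, so δ = z_{0.05} + z_{0.25} = 1.645 + 0.674 = 2.319.
(The Φ(−δ − z_{α/2}) term is vanishingly small for δ > 0 and is dropped in the standard sample-size formula.)
δ = d·√(n/2) ⇒ n = 2(δ/d)² = 2 × (2.319 / 0.2396)² = 187.36.
Round up to the next whole unit.

n = 188 per group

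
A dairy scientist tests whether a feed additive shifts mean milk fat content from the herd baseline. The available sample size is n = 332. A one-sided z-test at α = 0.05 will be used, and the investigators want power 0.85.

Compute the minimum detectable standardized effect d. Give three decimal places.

d ≈ 0.147

Need Φ(δ − 1.645) = 0.85, so δ = 1.645 + 1.036 = 2.681.
δ = d·√n ⇒ d = δ/√n = 2.681/√332 = 0.1472.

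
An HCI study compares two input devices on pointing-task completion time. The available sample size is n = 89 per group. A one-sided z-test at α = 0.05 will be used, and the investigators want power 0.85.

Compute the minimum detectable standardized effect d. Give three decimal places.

d ≈ 0.402

Need Φ(δ − 1.645) = 0.85, so δ = 1.645 + 1.036 = 2.681.
δ = d·√(n/2) ⇒ d = δ/√(n/2) = 2.681/√(89/2) = 0.4019.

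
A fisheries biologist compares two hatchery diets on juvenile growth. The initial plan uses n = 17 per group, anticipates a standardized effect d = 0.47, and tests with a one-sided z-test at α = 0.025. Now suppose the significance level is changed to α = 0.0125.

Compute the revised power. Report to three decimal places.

Power ≈ 0.192

δ = d·√(n/2) = 0.47 × √(17/2) = 1.3703 (unchanged). New critical value: z_{0.0125} = 2.241.
Revised power = Φ(δ − 2.241) = Φ(-0.871) = 0.1918.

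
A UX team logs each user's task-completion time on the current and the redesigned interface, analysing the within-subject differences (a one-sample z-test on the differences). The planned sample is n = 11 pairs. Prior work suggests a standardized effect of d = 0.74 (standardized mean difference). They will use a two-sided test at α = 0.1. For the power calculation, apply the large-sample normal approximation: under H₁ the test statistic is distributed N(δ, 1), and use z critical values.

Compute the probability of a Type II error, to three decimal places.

Noncentrality parameter: δ = d·√n = 0.74 × √11 = 2.4543
Two-sided α = 0.1 → critical value z_{0.05} = 1.645.
Power = Φ(δ − 1.645) + Φ(−δ − 1.645) = Φ(0.809) + Φ(-4.099) = 0.7909 + 0.0000 = 0.7909.
Type II error: β = 1 − power = 1 − 0.7909 = 0.2091.

β ≈ 0.209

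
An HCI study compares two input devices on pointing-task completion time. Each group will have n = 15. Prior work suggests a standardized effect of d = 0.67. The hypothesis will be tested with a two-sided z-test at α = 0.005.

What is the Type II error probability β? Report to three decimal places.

Noncentrality parameter: δ = d·√(n/2) = 0.67 × √(15/2) = 1.8349
Critical value for a two-sided test at α = 0.005: z_{α/2} = 2.807.
Power = Φ(δ − 2.807) + Φ(−δ − 2.807) = Φ(-0.972) + Φ(-4.642) = 0.1655 + 0.0000 = 0.1655.
Type II error: β = 1 − power = 1 − 0.1655 = 0.8345.

β ≈ 0.835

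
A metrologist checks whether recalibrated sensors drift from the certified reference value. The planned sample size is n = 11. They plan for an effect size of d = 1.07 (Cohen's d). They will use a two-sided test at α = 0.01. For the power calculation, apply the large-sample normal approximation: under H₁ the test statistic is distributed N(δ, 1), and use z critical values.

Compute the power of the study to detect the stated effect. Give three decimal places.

Noncentrality parameter: λ = d·√n = 1.07 × √11 = 3.5488
Critical value for a two-sided test at α = 0.01: z_{α/2} = 2.576.
Power = Φ(λ − 2.576) + Φ(−λ − 2.576) = Φ(0.973) + Φ(-6.125) = 0.8347 + 0.0000 = 0.8347.

Power ≈ 0.835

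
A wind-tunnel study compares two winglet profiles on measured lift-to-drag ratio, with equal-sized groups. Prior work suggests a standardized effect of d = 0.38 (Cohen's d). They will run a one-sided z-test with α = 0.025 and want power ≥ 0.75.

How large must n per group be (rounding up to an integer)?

Set Φ(δ − 1.960) = 0.75; then δ − 1.960 = Φ⁻¹(0.75) = 0.674, giving δ = 2.634.
δ = d·√(n/2) ⇒ n = 2(δ/d)² = 2 × (2.634 / 0.38)² = 96.13.
Round up to the next whole unit.

n = 97 per group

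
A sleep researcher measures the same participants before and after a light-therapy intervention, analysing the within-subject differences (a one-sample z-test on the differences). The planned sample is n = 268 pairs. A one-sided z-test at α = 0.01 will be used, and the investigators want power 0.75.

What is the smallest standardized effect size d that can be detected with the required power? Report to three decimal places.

Required noncentrality: δ = z_{0.01} + z_{0.25} = 2.326 + 0.674 = 3.001.
δ = d·√n ⇒ d = δ/√n = 3.001/√268 = 0.1833.

d ≈ 0.183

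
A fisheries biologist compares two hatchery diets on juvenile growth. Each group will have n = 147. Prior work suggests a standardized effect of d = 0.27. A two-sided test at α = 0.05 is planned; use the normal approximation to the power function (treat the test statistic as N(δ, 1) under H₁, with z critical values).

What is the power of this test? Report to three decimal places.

Power ≈ 0.639

Noncentrality parameter: δ = d·√(n/2) = 0.27 × √(147/2) = 2.3148
Critical value for a two-sided test at α = 0.05: z_{α/2} = 1.960.
Power = Φ(δ − 1.960) + Φ(−δ − 1.960) = Φ(0.355) + Φ(-4.275) = 0.6386 + 0.0000 = 0.6386.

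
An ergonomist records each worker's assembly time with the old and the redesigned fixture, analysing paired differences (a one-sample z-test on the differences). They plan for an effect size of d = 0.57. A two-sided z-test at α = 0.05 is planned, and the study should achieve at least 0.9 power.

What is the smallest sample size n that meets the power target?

n = 33

For power 0.9 need Φ(δ − z_{0.025}) = 0.9, so δ = z_{0.025} + z_{0.10} = 1.960 + 1.282 = 3.242.
(For δ > 0 the lower-tail rejection region contributes negligibly to power, so the one-term inversion is standard.)
δ = d·√n ⇒ n = (δ/d)² = (3.242 / 0.57)² = 32.34.
Round up to the next whole unit.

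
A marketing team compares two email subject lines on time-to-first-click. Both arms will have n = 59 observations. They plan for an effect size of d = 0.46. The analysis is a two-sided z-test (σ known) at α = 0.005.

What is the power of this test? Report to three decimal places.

Power ≈ 0.379

Noncentrality parameter: δ = d·√(n/2) = 0.46 × √(59/2) = 2.4984
Two-sided α = 0.005 → critical value z_{0.0025} = 2.807.
Power = Φ(δ − 2.807) + Φ(−δ − 2.807) = Φ(-0.309) + Φ(-5.305) = 0.3788 + 0.0000 = 0.3788.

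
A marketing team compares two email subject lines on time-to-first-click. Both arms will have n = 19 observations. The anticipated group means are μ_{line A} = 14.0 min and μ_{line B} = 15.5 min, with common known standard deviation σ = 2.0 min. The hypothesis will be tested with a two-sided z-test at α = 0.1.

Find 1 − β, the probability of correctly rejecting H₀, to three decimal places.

Power ≈ 0.748

Standardized effect: d = |μ_{line A} − μ_{line B}| / σ = |14.0 − 15.5| / 2.0 = 0.7500
Noncentrality parameter: δ = d·√(n/2) = 0.7500 × √(19/2) = 2.3117
Critical value for a two-sided test at α = 0.1: z_{α/2} = 1.645.
Power = Φ(δ − 1.645) + Φ(−δ − 1.645) = Φ(0.667) + Φ(-3.957) = 0.7476 + 0.0000 = 0.7476.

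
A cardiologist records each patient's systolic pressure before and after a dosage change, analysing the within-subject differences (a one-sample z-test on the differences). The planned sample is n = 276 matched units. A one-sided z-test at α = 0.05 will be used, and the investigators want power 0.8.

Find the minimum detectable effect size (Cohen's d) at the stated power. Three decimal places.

d ≈ 0.150

Need Φ(δ − 1.645) = 0.8, so δ = 1.645 + 0.842 = 2.486.
δ = d·√n ⇒ d = δ/√n = 2.486/√276 = 0.1497.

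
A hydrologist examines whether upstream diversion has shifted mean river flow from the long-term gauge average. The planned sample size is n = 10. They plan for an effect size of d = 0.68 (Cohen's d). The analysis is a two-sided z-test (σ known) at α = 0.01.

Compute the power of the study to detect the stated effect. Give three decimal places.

Noncentrality parameter: δ = d·√n = 0.68 × √10 = 2.1503
Critical value for a two-sided test at α = 0.01: z_{α/2} = 2.576.
Power = Φ(δ − 2.576) + Φ(−δ − 2.576) = Φ(-0.425) + Φ(-4.726) = 0.3352 + 0.0000 = 0.3352.

Power ≈ 0.335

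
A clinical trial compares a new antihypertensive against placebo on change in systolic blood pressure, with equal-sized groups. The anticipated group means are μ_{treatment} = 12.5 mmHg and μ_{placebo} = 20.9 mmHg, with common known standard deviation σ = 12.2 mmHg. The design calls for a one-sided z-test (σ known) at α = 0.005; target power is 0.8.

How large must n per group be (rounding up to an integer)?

Standardized effect: d = |μ_{treatment} − μ_{placebo}| / σ = |12.5 − 20.9| / 12.2 = 0.6885
Set Φ(δ − 2.576) = 0.8; then δ − 2.576 = Φ⁻¹(0.8) = 0.842, giving δ = 3.417.
δ = d·√(n/2) ⇒ n = 2(δ/d)² = 2 × (3.417 / 0.6885)² = 49.27.
Rounding up, n = 50 per group.

n = 50 per group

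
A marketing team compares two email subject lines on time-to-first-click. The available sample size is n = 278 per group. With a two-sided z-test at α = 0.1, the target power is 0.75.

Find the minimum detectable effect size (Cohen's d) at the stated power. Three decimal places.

Required noncentrality: δ = z_{0.05} + z_{0.25} = 1.645 + 0.674 = 2.319.
(The second rejection-region term Φ(−δ − z_{α/2}) is negligible and dropped.)
δ = d·√(n/2) ⇒ d = δ/√(n/2) = 2.319/√(278/2) = 0.1967.

d ≈ 0.197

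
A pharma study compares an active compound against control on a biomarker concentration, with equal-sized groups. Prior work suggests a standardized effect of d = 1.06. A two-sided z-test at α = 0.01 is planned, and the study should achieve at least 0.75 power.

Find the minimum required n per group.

n = 19 per group

For power 0.75 need Φ(δ − z_{0.005}) = 0.75, so δ = z_{0.005} + z_{0.25} = 2.576 + 0.674 = 3.250.
(Ignoring the negligible lower-tail rejection probability gives the usual closed-form inversion.)
δ = d·√(n/2) ⇒ n = 2(δ/d)² = 2 × (3.250 / 1.06)² = 18.80.
Rounding up, n = 19 per group.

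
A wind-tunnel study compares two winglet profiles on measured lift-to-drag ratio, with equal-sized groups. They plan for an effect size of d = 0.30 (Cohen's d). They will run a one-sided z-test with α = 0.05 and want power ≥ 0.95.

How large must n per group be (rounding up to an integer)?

n = 241 per group

For power 0.95 need Φ(δ − z_{0.05}) = 0.95, so δ = z_{0.05} + z_{0.05} = 1.645 + 1.645 = 3.290.
δ = d·√(n/2) ⇒ n = 2(δ/d)² = 2 × (3.290 / 0.30)² = 240.49.
Rounding up, n = 241 per group.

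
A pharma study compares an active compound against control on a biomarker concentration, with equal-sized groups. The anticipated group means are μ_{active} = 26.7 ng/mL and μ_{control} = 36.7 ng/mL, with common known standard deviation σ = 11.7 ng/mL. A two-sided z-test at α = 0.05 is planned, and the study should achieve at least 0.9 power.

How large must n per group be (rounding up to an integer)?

n = 29 per group

Standardized effect: d = |μ_{active} − μ_{control}| / σ = |26.7 − 36.7| / 11.7 = 0.8547
For power 0.9 need Φ(δ − z_{0.025}) = 0.9, so δ = z_{0.025} + z_{0.10} = 1.960 + 1.282 = 3.242.
(Ignoring the negligible lower-tail rejection probability gives the usual closed-form inversion.)
δ = d·√(n/2) ⇒ n = 2(δ/d)² = 2 × (3.242 / 0.8547)² = 28.77.
Rounding up, n = 29 per group.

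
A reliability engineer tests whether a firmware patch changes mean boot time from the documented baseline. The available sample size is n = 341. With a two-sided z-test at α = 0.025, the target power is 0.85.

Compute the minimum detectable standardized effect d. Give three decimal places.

d ≈ 0.178

Required noncentrality: δ = z_{0.0125} + z_{0.15} = 2.241 + 1.036 = 3.278.
(The second rejection-region term Φ(−δ − z_{α/2}) is negligible and dropped.)
δ = d·√n ⇒ d = δ/√n = 3.278/√341 = 0.1775.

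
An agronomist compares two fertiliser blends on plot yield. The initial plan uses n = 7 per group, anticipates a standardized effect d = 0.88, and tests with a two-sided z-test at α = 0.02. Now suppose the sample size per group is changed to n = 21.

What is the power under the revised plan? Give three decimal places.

With n = 21 per group: δ = d·√(n/2) = 0.88 × √(21/2) = 2.8515. Critical value z_{0.01} = 2.326.
Revised power = Φ(δ − 2.326) + Φ(−δ − 2.326) = Φ(0.525) + Φ(-5.178) = 0.7003 + 0.0000 = 0.7003.

Power ≈ 0.700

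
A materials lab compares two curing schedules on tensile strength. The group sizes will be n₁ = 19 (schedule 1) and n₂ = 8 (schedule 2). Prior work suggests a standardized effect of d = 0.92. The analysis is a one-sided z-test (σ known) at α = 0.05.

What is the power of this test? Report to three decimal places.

Power ≈ 0.705

Noncentrality parameter: δ = d / √(1/n₁ + 1/n₂) = 0.92 / √(1/19 + 1/8) = 2.1829
One-sided α = 0.05 → critical value z_{0.05} = 1.645.
Power = P(Z > 1.645 − δ) = Φ(0.538) = 0.7047.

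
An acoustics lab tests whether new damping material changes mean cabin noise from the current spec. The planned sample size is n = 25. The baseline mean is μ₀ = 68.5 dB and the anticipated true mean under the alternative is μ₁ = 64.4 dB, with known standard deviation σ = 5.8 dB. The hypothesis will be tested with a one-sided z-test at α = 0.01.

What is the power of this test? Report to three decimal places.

Standardized effect: d = |μ₁ − μ₀| / σ = |64.4 − 68.5| / 5.8 = 0.7069
Noncentrality parameter: λ = d·√n = 0.7069 × √25 = 3.5345
One-sided α = 0.01 → critical value z_{0.01} = 2.326.
Power = Φ(λ − 2.326) = Φ(1.208) = 0.8865.

Power ≈ 0.887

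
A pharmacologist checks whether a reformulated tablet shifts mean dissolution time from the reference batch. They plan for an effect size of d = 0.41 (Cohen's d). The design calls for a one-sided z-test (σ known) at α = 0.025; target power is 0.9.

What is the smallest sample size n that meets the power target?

Set Φ(δ − 1.960) = 0.9; then δ − 1.960 = Φ⁻¹(0.9) = 1.282, giving δ = 3.242.
δ = d·√n ⇒ n = (δ/d)² = (3.242 / 0.41)² = 62.51.
Rounding up, n = 63.

n = 63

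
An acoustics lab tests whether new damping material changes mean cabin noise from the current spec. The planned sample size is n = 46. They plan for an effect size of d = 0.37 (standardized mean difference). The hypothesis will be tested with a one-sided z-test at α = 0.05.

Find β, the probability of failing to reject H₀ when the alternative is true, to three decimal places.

Noncentrality parameter: δ = d·√n = 0.37 × √46 = 2.5095
Critical value for a one-sided test at α = 0.05: z_α = 1.645.
Power = Φ(δ − 1.645) = Φ(0.865) = 0.8064.
Type II error: β = 1 − power = 1 − 0.8064 = 0.1936.

β ≈ 0.194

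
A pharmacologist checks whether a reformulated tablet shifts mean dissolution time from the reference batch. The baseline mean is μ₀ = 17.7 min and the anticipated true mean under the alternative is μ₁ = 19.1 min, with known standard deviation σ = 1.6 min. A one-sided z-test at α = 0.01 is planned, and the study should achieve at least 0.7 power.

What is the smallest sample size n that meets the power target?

Standardized effect: d = |μ₁ − μ₀| / σ = |19.1 − 17.7| / 1.6 = 0.8750
Set Φ(δ − 2.326) = 0.7; then δ − 2.326 = Φ⁻¹(0.7) = 0.524, giving δ = 2.851.
δ = d·√n ⇒ n = (δ/d)² = (2.851 / 0.8750)² = 10.61.
Rounding up, n = 11.

n = 11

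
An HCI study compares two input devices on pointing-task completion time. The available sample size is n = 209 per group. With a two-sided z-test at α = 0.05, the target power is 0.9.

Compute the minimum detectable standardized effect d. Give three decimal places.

Need Φ(δ − 1.960) = 0.9, so δ = 1.960 + 1.282 = 3.242.
(Lower-tail contribution to power is negligible for δ > 0.)
δ = d·√(n/2) ⇒ d = δ/√(n/2) = 3.242/√(209/2) = 0.3171.

d ≈ 0.317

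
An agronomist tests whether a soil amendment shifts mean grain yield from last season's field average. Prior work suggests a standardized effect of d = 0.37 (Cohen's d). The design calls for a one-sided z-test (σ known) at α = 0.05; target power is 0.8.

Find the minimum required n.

For power 0.8 need Φ(δ − z_{0.05}) = 0.8, so δ = z_{0.05} + z_{0.20} = 1.645 + 0.842 = 2.486.
δ = d·√n ⇒ n = (δ/d)² = (2.486 / 0.37)² = 45.16.
Rounding up, n = 46.

n = 46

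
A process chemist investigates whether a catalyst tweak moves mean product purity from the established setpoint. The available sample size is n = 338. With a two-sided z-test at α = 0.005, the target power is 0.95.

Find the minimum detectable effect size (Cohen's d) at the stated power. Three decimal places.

Required noncentrality: δ = z_{0.0025} + z_{0.05} = 2.807 + 1.645 = 4.452.
(Lower-tail contribution to power is negligible for δ > 0.)
δ = d·√n ⇒ d = δ/√n = 4.452/√338 = 0.2422.

d ≈ 0.242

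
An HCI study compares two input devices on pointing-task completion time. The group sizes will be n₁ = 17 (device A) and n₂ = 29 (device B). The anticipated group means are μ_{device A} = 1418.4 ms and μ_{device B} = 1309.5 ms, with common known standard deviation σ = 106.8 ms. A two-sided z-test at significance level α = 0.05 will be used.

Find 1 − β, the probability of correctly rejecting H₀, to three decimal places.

Standardized effect: d = |μ_{device A} − μ_{device B}| / σ = |1418.4 − 1309.5| / 106.8 = 1.0197
Noncentrality parameter: λ = d / √(1/n₁ + 1/n₂) = 1.0197 / √(1/17 + 1/29) = 3.3381
Critical value for a two-sided test at α = 0.05: z_{α/2} = 1.960.
Power = Φ(λ − 1.960) + Φ(−λ − 1.960) = Φ(1.378) + Φ(-5.298) = 0.9159 + 0.0000 = 0.9159.

Power ≈ 0.916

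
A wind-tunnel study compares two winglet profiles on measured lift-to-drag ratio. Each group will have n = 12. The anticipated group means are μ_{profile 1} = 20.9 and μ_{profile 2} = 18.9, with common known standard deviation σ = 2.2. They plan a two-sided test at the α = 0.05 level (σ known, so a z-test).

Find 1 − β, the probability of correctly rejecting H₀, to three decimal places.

Power ≈ 0.605

Standardized effect: d = |μ_{profile 1} − μ_{profile 2}| / σ = |20.9 − 18.9| / 2.2 = 0.9091
Noncentrality parameter: δ = d·√(n/2) = 0.9091 × √(12/2) = 2.2268
Two-sided α = 0.05 → critical value z_{0.025} = 1.960.
Power = Φ(δ − 1.960) + Φ(−δ − 1.960) = Φ(0.267) + Φ(-4.187) = 0.6052 + 0.0000 = 0.6052.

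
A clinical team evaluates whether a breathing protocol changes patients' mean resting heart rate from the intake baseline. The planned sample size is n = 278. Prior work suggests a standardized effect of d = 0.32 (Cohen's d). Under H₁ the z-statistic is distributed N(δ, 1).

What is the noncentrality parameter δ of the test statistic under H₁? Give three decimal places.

δ = d·√n = 0.32 × √278 = 5.3355

δ ≈ 5.335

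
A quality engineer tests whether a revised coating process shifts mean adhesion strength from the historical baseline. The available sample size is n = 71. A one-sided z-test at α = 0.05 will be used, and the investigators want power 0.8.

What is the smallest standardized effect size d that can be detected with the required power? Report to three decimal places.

d ≈ 0.295

Required noncentrality: δ = z_{0.05} + z_{0.20} = 1.645 + 0.842 = 2.486.
δ = d·√n ⇒ d = δ/√n = 2.486/√71 = 0.2951.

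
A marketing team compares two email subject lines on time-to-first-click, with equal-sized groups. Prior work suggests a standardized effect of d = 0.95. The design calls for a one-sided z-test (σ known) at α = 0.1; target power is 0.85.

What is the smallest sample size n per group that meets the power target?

Set Φ(δ − 1.282) = 0.85; then δ − 1.282 = Φ⁻¹(0.85) = 1.036, giving δ = 2.318.
δ = d·√(n/2) ⇒ n = 2(δ/d)² = 2 × (2.318 / 0.95)² = 11.91.
Round up to the next whole unit.

n = 12 per group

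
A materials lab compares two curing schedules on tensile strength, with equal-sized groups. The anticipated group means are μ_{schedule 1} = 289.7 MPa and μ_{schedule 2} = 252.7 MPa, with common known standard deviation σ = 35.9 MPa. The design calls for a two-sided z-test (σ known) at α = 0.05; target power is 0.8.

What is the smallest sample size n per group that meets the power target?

Standardized effect: d = |μ_{schedule 1} − μ_{schedule 2}| / σ = |289.7 − 252.7| / 35.9 = 1.0306
For power 0.8 need Φ(δ − z_{0.025}) = 0.8, so δ = z_{0.025} + z_{0.20} = 1.960 + 0.842 = 2.802.
(The Φ(−δ − z_{α/2}) term is vanishingly small for δ > 0 and is dropped in the standard sample-size formula.)
δ = d·√(n/2) ⇒ n = 2(δ/d)² = 2 × (2.802 / 1.0306)² = 14.78.
Rounding up, n = 15 per group.

n = 15 per group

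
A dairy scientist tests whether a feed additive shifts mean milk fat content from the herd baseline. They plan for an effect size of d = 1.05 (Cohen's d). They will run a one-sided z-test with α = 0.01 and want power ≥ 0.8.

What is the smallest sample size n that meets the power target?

For power 0.8 need Φ(δ − z_{0.01}) = 0.8, so δ = z_{0.01} + z_{0.20} = 2.326 + 0.842 = 3.168.
δ = d·√n ⇒ n = (δ/d)² = (3.168 / 1.05)² = 9.10.
Round up to the next whole unit.

n = 10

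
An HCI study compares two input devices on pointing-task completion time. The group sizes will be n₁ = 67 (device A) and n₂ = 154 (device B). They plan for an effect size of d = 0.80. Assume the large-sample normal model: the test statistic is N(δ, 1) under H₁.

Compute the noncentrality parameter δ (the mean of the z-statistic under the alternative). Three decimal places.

The noncentrality parameter scales effect size by the design's sample-size factor: δ = d / √(1/n₁ + 1/n₂) = 0.80 / √(1/67 + 1/154) = 5.4663

δ ≈ 5.466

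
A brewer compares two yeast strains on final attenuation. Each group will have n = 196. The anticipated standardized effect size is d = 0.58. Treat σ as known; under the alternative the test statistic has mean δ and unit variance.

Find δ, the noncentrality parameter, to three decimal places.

δ = d·√(n/2) = 0.58 × √(196/2) = 5.7417

δ ≈ 5.742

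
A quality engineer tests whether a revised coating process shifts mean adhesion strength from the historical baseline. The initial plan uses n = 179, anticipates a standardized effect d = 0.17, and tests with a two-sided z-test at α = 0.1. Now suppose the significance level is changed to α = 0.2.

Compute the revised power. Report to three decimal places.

δ = d·√n = 0.17 × √179 = 2.2744 (unchanged). New critical value: z_{0.1} = 1.282.
Revised power = Φ(δ − 1.282) + Φ(−δ − 1.282) = Φ(0.993) + Φ(-3.556) = 0.8396 + 0.0002 = 0.8398.

Power ≈ 0.840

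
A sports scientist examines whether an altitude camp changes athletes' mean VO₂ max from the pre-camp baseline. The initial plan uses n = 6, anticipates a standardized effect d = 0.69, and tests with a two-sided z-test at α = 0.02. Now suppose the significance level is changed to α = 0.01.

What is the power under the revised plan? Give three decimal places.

δ = d·√n = 0.69 × √6 = 1.6901 (unchanged). New critical value: z_{0.005} = 2.576.
Revised power = Φ(δ − 2.576) + Φ(−δ − 2.576) = Φ(-0.886) + Φ(-4.266) = 0.1879 + 0.0000 = 0.1879.

Power ≈ 0.188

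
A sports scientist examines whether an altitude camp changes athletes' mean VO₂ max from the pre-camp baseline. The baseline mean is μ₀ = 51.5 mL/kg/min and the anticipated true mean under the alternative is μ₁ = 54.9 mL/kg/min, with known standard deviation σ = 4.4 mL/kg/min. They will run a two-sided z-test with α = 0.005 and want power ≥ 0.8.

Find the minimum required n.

n = 23

Standardized effect: d = |μ₁ − μ₀| / σ = |54.9 − 51.5| / 4.4 = 0.7727
For power 0.8 need Φ(δ − z_{0.0025}) = 0.8, so δ = z_{0.0025} + z_{0.20} = 2.807 + 0.842 = 3.649.
(The Φ(−δ − z_{α/2}) term is vanishingly small for δ > 0 and is dropped in the standard sample-size formula.)
δ = d·√n ⇒ n = (δ/d)² = (3.649 / 0.7727)² = 22.30.
Rounding up, n = 23.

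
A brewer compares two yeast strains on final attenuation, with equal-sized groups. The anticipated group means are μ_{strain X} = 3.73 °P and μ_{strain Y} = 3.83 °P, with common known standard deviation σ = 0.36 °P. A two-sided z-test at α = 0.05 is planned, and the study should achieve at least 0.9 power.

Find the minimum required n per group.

Standardized effect: d = |μ_{strain X} − μ_{strain Y}| / σ = |3.73 − 3.83| / 0.36 = 0.2778
For power 0.9 need Φ(δ − z_{0.025}) = 0.9, so δ = z_{0.025} + z_{0.10} = 1.960 + 1.282 = 3.242.
(Ignoring the negligible lower-tail rejection probability gives the usual closed-form inversion.)
δ = d·√(n/2) ⇒ n = 2(δ/d)² = 2 × (3.242 / 0.2778)² = 272.35.
Round up to the next whole unit.

n = 273 per group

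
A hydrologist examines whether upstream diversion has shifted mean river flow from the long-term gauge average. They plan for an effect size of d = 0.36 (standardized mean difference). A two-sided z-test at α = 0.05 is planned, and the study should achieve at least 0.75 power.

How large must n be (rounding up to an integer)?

n = 54

Set Φ(δ − 1.960) = 0.75; then δ − 1.960 = Φ⁻¹(0.75) = 0.674, giving δ = 2.634.
(The Φ(−δ − z_{α/2}) term is vanishingly small for δ > 0 and is dropped in the standard sample-size formula.)
δ = d·√n ⇒ n = (δ/d)² = (2.634 / 0.36)² = 53.55.
Rounding up, n = 54.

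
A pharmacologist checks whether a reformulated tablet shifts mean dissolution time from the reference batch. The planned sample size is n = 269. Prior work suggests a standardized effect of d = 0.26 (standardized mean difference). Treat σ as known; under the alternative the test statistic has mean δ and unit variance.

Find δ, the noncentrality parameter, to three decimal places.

δ = d·√n = 0.26 × √269 = 4.2643

δ ≈ 4.264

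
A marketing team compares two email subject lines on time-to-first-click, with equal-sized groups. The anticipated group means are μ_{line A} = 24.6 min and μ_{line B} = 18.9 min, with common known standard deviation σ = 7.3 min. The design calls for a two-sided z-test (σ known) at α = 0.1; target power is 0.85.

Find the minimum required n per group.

Standardized effect: d = |μ_{line A} − μ_{line B}| / σ = |24.6 − 18.9| / 7.3 = 0.7808
Set Φ(δ − 1.645) = 0.85; then δ − 1.645 = Φ⁻¹(0.85) = 1.036, giving δ = 2.681.
(For δ > 0 the lower-tail rejection region contributes negligibly to power, so the one-term inversion is standard.)
δ = d·√(n/2) ⇒ n = 2(δ/d)² = 2 × (2.681 / 0.7808)² = 23.58.
Round up to the next whole unit.

n = 24 per group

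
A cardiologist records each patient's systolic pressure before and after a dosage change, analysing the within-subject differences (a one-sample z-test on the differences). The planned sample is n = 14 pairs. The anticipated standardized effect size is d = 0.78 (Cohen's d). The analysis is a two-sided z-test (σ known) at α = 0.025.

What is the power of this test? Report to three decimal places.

Noncentrality parameter: δ = d·√n = 0.78 × √14 = 2.9185
Critical value for a two-sided test at α = 0.025: z_{α/2} = 2.241.
Power = Φ(δ − 2.241) + Φ(−δ − 2.241) = Φ(0.677) + Φ(-5.160) = 0.7508 + 0.0000 = 0.7508.

Power ≈ 0.751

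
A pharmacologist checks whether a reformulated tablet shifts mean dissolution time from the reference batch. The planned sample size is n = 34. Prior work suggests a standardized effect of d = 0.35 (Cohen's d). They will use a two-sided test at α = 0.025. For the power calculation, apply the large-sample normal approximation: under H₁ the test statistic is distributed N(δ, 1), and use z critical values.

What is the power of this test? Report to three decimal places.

Power ≈ 0.421

Noncentrality parameter: δ = d·√n = 0.35 × √34 = 2.0408
Two-sided α = 0.025 → critical value z_{0.0125} = 2.241.
Power = Φ(δ − 2.241) + Φ(−δ − 2.241) = Φ(-0.201) + Φ(-4.282) = 0.4205 + 0.0000 = 0.4205.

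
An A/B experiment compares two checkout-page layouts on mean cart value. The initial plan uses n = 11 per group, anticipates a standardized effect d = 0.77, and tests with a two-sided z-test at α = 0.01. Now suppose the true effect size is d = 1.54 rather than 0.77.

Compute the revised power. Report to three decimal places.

With d = 1.54: δ = d·√(n/2) = 1.54 × √(11/2) = 3.6116. Critical value z_{0.005} = 2.576.
Revised power = Φ(δ − 2.576) + Φ(−δ − 2.576) = Φ(1.036) + Φ(-6.187) = 0.8499 + 0.0000 = 0.8499.

Power ≈ 0.850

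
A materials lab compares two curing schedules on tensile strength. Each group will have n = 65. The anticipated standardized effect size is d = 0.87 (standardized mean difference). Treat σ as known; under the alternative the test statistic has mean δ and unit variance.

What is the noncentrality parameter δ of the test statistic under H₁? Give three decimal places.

δ ≈ 4.960

The noncentrality parameter scales effect size by the design's sample-size factor: δ = d·√(n/2) = 0.87 × √(65/2) = 4.9598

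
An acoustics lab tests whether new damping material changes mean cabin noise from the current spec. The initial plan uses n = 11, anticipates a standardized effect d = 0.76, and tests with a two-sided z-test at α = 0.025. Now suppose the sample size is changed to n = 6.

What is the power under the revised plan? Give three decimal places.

With n = 6: δ = d·√n = 0.76 × √6 = 1.8616. Critical value z_{0.0125} = 2.241.
Revised power = Φ(δ − 2.241) + Φ(−δ − 2.241) = Φ(-0.380) + Φ(-4.103) = 0.3521 + 0.0000 = 0.3521.

Power ≈ 0.352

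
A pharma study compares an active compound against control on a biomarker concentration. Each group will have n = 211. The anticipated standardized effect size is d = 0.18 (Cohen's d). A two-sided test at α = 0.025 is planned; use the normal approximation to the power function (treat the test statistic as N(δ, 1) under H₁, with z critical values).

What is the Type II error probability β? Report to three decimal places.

Noncentrality parameter: δ = d·√(n/2) = 0.18 × √(211/2) = 1.8488
Two-sided α = 0.025 → critical value z_{0.0125} = 2.241.
Power = Φ(δ − 2.241) + Φ(−δ − 2.241) = Φ(-0.393) + Φ(-4.090) = 0.3473 + 0.0000 = 0.3473.
Type II error: β = 1 − power = 1 − 0.3473 = 0.6527.

β ≈ 0.653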